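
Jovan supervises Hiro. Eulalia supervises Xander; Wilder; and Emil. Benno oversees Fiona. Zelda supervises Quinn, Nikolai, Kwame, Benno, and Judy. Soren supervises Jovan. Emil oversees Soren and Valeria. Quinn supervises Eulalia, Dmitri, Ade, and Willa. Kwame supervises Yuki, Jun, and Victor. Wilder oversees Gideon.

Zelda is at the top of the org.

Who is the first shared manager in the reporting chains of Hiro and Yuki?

Hiro's chain of managers is Jovan, Soren, Emil, Eulalia, Quinn, Zelda. Yuki's chain of managers is Kwame, Zelda. The first manager that appears in both chains is Zelda.

Zelda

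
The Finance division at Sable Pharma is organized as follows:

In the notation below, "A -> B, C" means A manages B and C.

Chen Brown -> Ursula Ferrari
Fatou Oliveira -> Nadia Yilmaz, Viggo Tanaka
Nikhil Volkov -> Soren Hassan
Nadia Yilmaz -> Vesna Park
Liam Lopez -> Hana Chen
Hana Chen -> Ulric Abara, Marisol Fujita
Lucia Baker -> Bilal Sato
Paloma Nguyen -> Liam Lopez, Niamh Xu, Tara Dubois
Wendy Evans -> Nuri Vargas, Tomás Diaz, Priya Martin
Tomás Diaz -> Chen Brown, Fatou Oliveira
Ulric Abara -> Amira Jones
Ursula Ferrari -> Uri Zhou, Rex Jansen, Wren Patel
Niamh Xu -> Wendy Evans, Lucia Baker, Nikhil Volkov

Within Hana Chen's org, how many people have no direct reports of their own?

The people in Hana Chen's organization with no one reporting to them are Marisol Fujita, Amira Jones. That is 2.

2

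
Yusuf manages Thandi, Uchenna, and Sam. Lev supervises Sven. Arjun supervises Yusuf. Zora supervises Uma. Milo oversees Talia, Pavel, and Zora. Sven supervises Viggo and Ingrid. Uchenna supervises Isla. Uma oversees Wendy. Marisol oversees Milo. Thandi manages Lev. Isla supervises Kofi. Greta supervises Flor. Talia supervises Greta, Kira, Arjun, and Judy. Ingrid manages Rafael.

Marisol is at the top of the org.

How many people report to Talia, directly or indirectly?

16

Talia directly manages Greta, Judy, Arjun, Kira. Under Greta: Flor (1). Judy has no reports. Under Arjun: Yusuf, Sam, Uchenna, Isla, Kofi, Thandi, Lev, Sven, Viggo, Ingrid, Rafael (11). Kira has no reports. So Talia's organization is 4 direct reports plus everyone under them: 2 + 1 + 12 + 1 = 16.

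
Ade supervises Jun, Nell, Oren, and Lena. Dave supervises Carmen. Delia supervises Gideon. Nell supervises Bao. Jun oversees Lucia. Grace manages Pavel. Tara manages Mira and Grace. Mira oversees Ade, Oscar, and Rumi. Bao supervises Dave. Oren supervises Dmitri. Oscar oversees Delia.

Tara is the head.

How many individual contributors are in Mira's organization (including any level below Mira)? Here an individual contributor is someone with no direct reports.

6

The people in Mira's organization with no one reporting to them are Rumi, Gideon, Lena, Dmitri, Carmen, Lucia. That is 6.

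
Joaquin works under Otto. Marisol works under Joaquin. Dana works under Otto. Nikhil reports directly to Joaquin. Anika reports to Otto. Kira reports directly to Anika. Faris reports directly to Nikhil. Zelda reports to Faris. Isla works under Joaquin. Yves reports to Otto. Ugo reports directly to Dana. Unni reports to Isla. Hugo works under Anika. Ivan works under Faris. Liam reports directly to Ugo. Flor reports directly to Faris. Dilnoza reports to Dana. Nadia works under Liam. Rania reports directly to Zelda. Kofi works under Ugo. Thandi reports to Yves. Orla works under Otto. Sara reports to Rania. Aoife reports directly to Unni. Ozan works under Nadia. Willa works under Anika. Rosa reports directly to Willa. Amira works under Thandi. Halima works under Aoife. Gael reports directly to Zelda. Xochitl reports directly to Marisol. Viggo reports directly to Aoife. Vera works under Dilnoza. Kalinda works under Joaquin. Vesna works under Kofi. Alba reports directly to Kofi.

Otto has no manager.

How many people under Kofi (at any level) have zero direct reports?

2

The people in Kofi's organization with no one reporting to them are Alba, Vesna. That is 2.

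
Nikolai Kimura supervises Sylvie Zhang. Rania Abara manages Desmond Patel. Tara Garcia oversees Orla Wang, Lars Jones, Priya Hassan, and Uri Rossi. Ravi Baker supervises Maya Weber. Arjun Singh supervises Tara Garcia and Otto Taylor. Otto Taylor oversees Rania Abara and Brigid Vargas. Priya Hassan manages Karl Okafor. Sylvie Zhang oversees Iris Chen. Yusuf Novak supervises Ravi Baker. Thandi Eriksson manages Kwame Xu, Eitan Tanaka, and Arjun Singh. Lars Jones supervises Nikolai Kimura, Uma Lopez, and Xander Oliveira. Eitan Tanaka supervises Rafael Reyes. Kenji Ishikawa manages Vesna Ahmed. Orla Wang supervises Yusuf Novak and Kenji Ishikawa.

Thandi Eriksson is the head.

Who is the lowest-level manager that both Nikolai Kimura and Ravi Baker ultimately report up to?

Nikolai Kimura's chain of managers is Lars Jones, Tara Garcia, Arjun Singh, Thandi Eriksson. Ravi Baker's chain of managers is Yusuf Novak, Orla Wang, Tara Garcia, Arjun Singh, Thandi Eriksson. The first manager that appears in both chains is Tara Garcia.

Tara Garcia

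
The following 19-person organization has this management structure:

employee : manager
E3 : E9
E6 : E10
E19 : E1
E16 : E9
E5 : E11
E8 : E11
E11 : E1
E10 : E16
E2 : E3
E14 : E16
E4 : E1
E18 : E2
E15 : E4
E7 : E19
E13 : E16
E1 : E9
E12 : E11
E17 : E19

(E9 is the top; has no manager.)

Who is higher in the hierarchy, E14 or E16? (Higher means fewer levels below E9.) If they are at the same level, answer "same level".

E16

E14 is 2 levels below E9; E16 is 1. E16 is higher.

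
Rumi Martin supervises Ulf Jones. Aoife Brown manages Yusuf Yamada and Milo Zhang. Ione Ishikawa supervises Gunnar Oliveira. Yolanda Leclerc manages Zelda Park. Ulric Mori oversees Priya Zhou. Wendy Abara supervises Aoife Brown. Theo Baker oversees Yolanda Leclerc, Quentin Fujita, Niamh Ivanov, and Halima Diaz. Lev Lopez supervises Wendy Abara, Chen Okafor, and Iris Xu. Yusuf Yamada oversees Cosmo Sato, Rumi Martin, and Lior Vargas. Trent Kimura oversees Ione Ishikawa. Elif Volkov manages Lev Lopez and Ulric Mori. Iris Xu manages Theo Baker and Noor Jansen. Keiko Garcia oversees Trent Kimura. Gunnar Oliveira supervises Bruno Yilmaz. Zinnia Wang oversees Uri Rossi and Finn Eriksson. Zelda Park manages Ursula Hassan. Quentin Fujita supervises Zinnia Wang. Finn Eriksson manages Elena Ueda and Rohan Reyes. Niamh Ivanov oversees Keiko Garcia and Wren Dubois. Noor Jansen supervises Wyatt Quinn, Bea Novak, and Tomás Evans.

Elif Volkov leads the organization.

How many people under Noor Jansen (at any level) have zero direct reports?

The people in Noor Jansen's organization with no one reporting to them are Tomás Evans, Wyatt Quinn, Bea Novak. That is 3.

3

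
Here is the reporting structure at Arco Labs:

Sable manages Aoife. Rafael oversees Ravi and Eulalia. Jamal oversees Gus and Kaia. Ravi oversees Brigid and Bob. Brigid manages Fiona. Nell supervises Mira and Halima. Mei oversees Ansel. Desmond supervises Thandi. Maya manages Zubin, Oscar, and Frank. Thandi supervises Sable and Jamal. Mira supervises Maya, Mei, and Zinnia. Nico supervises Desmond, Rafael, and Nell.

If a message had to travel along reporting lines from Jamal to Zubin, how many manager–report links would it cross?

Jamal is 3 levels below Nico, and Zubin is 4 levels below Nico (their lowest common manager). The shortest path runs up from Jamal to Nico and back down to Zubin: 3 + 4 = 7 links.

7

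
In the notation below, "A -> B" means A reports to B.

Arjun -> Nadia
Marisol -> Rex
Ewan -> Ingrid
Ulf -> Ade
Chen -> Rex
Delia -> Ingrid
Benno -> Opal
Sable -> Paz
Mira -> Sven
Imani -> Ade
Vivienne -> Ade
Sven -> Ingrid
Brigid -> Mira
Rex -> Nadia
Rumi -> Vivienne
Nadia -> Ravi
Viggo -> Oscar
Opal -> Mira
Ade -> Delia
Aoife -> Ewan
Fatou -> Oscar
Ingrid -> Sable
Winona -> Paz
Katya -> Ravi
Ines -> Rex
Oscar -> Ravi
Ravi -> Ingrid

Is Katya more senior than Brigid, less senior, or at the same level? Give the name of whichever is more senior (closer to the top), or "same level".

Katya is 4 levels below Paz; Brigid is 5. Katya is higher.

Katya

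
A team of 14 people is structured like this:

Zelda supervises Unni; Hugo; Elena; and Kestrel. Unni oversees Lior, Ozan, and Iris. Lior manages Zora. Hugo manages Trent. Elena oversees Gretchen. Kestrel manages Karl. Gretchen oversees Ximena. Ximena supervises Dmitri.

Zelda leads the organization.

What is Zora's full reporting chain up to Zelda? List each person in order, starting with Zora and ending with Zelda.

Zora -> Lior -> Unni -> Zelda

Zora reports to Lior. Lior reports to Unni. Unni reports to Zelda. Zelda is at the top.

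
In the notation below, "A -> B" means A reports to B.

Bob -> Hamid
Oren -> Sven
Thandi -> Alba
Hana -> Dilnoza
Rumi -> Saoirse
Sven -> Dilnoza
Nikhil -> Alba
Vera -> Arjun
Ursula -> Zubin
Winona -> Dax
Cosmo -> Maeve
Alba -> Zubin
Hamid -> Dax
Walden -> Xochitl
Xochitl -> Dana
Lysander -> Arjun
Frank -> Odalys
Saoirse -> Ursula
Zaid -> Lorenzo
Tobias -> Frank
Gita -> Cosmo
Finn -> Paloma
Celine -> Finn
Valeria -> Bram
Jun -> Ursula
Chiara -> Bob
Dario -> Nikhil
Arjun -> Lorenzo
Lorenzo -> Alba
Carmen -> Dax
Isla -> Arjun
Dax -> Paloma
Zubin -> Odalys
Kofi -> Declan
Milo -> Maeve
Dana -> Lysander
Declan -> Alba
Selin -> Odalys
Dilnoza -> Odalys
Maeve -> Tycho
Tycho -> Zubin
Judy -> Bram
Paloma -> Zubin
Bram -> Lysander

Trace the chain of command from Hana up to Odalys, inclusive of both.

Hana reports to Dilnoza. Dilnoza reports to Odalys. Odalys is at the top.

Hana -> Dilnoza -> Odalys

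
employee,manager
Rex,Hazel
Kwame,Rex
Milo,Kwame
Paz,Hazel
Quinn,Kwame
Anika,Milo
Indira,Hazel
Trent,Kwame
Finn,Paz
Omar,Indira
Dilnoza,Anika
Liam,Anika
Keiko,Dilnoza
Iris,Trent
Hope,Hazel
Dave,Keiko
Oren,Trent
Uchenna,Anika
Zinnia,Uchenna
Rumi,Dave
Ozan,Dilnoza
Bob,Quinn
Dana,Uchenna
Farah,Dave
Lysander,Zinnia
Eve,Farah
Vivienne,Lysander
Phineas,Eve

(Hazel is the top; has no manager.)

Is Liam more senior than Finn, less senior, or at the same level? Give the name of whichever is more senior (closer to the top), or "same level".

Liam is 5 levels below Hazel; Finn is 2. Finn is higher.

Finn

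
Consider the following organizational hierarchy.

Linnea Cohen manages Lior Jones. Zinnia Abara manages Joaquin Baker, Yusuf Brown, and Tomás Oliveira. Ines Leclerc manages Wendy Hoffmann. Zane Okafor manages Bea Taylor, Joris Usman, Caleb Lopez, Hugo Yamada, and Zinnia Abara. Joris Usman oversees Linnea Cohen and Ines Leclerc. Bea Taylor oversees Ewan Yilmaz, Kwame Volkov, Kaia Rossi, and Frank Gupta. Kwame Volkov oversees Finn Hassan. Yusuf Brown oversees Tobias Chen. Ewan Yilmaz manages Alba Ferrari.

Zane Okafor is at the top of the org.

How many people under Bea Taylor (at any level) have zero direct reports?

The people in Bea Taylor's organization with no one reporting to them are Frank Gupta, Kaia Rossi, Alba Ferrari, Finn Hassan. That is 4.

4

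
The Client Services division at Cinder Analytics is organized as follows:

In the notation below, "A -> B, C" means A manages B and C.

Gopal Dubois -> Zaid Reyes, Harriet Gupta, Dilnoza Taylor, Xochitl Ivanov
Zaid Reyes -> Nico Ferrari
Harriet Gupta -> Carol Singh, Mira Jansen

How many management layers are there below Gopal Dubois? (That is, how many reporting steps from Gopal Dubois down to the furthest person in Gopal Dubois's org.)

The longest chain under Gopal Dubois runs Gopal Dubois → Harriet Gupta → Mira Jansen, which is 2 levels below Gopal Dubois.

2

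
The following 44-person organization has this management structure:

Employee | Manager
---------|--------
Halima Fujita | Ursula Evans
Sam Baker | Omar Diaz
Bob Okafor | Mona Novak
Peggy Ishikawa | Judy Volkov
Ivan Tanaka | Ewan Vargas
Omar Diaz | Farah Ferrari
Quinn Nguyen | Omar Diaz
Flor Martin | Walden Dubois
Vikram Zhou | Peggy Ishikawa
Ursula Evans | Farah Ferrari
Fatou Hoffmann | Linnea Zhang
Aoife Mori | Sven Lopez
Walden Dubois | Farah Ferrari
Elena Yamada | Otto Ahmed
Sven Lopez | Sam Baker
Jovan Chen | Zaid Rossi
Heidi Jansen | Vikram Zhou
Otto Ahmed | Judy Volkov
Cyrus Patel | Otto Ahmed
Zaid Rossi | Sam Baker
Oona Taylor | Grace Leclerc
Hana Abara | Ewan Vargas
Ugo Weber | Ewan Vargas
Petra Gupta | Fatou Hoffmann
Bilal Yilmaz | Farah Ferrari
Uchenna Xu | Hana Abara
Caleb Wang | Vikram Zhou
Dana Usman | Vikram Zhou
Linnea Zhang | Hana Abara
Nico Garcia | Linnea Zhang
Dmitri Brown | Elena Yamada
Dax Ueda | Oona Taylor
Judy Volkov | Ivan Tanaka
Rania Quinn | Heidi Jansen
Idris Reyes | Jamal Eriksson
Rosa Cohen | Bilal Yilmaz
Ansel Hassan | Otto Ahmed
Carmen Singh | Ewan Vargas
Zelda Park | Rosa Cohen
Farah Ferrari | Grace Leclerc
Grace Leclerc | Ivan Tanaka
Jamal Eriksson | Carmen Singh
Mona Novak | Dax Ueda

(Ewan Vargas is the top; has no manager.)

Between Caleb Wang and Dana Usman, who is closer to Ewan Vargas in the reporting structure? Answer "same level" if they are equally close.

same level

Both Caleb Wang and Dana Usman are 5 levels below Ewan Vargas.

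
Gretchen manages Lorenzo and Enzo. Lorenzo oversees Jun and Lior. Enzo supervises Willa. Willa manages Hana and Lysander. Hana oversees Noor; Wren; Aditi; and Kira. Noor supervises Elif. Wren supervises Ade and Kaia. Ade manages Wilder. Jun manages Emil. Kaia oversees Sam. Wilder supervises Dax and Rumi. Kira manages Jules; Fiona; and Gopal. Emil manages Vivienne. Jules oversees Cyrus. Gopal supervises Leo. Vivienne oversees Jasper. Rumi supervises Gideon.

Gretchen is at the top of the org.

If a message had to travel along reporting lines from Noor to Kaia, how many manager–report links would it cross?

3

Noor is 1 level below Hana, and Kaia is 2 levels below Hana (their lowest common manager). The shortest path runs up from Noor to Hana and back down to Kaia: 1 + 2 = 3 links.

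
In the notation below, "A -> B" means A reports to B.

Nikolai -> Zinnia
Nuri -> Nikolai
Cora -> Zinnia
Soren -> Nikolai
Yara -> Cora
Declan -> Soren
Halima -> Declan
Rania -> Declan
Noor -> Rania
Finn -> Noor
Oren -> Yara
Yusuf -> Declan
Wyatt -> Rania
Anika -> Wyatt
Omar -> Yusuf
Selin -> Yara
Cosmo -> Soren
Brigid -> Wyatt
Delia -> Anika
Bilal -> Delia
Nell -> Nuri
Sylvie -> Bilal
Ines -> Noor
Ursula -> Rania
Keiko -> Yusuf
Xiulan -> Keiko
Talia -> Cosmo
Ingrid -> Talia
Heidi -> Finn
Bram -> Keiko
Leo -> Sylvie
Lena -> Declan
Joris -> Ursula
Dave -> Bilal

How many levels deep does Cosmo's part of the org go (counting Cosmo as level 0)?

2

The longest chain under Cosmo runs Cosmo → Talia → Ingrid, which is 2 levels below Cosmo.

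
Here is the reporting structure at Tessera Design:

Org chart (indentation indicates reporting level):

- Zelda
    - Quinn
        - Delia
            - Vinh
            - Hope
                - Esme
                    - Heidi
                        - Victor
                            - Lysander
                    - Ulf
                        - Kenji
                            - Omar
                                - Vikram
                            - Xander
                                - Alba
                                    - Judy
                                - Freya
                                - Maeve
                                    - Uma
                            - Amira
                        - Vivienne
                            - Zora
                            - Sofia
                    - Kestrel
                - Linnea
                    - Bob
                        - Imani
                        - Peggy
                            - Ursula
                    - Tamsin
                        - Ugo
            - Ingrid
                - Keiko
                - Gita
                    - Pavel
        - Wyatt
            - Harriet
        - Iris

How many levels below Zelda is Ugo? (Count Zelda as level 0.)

6

Chain from Ugo up to Zelda: Ugo → Tamsin → Linnea → Hope → Delia → Quinn → Zelda. That is 6 steps up, so Ugo is 6 levels below Zelda.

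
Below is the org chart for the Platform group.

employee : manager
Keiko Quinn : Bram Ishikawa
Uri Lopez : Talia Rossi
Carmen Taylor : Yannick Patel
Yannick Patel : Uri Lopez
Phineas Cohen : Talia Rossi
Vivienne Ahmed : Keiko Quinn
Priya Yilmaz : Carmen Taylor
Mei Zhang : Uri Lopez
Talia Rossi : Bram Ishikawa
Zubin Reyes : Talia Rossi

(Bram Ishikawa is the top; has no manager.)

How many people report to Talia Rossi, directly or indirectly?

Talia Rossi directly manages Uri Lopez, Phineas Cohen, Zubin Reyes. Under Uri Lopez: Mei Zhang, Yannick Patel, Carmen Taylor, Priya Yilmaz (4). Phineas Cohen has no reports. Zubin Reyes has no reports. So Talia Rossi's organization is 3 direct reports plus everyone under them: 5 + 1 + 1 = 7.

7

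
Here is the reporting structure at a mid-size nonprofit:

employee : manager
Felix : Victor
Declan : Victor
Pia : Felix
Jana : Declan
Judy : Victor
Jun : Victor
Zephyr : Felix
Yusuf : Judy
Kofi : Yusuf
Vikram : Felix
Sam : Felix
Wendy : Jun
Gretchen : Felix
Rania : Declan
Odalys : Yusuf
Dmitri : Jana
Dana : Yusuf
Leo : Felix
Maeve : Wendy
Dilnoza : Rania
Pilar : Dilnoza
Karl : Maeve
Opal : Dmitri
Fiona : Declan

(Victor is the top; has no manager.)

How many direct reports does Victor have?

4

Victor directly manages Felix, Declan, Judy, Jun. That is 4 direct reports.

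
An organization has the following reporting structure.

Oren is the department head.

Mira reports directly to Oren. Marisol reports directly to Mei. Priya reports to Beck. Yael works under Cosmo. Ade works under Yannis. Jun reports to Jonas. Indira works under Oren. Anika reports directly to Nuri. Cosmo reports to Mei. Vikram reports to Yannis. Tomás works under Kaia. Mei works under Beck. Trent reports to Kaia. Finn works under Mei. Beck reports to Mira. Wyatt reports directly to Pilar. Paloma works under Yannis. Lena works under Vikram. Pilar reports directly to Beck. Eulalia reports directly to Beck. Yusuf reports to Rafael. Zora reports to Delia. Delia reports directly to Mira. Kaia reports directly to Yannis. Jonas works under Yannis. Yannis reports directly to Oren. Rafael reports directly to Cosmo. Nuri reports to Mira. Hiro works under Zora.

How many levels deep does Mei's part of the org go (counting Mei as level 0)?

3

The longest chain under Mei runs Mei → Cosmo → Rafael → Yusuf, which is 3 levels below Mei.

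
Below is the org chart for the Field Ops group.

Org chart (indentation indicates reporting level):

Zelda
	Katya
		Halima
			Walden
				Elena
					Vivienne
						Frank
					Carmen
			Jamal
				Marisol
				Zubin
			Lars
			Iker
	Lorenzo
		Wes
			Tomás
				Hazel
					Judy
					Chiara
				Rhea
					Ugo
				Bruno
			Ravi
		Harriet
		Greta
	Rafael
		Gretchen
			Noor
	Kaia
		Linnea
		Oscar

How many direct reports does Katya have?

1

Katya directly manages Halima. That is 1 direct report.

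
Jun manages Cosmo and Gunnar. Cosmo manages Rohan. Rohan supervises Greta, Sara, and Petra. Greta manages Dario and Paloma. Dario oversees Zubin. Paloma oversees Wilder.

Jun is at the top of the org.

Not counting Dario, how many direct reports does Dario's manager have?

1

Dario reports to Greta. Greta's other direct reports are Paloma — 1 peer.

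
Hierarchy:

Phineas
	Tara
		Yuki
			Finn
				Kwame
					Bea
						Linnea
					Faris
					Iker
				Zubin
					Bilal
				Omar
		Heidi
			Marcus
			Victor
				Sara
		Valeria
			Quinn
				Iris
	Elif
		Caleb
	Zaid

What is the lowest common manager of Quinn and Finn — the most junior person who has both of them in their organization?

Quinn's chain of managers is Valeria, Tara, Phineas. Finn's chain of managers is Yuki, Tara, Phineas. The first manager that appears in both chains is Tara.

Tara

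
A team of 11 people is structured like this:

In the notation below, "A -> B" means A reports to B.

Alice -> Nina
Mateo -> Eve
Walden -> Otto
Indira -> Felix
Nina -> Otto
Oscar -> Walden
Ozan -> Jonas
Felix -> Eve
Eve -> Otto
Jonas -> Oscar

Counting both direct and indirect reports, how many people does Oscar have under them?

2

Oscar directly manages Jonas. Under Jonas: Ozan (1). That's 2 in total.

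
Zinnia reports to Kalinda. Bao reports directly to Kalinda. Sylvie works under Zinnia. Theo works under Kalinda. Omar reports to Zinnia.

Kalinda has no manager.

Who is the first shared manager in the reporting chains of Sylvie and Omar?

Zinnia

Sylvie's chain of managers is Zinnia, Kalinda. Omar's chain of managers is Zinnia, Kalinda. The first manager that appears in both chains is Zinnia.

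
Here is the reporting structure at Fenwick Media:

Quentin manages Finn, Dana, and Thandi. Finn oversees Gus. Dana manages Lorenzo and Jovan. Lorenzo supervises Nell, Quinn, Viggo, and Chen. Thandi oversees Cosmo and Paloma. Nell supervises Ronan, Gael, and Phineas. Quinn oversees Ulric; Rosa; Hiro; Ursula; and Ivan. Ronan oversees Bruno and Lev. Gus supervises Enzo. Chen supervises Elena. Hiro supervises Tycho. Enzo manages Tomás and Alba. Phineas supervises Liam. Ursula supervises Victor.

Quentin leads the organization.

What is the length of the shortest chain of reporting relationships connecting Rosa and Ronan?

4

Rosa is 2 levels below Lorenzo, and Ronan is 2 levels below Lorenzo (their lowest common manager). The shortest path runs up from Rosa to Lorenzo and back down to Ronan: 2 + 2 = 4 links.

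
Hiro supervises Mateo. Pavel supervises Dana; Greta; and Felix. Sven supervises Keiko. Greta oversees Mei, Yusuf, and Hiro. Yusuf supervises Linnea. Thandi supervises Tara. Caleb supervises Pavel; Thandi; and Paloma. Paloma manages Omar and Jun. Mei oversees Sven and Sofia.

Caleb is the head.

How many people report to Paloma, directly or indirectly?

2

Paloma directly manages Omar, Jun. Omar has no reports. Jun has no reports. So Paloma's organization is 2 direct reports plus everyone under them: 1 + 1 = 2.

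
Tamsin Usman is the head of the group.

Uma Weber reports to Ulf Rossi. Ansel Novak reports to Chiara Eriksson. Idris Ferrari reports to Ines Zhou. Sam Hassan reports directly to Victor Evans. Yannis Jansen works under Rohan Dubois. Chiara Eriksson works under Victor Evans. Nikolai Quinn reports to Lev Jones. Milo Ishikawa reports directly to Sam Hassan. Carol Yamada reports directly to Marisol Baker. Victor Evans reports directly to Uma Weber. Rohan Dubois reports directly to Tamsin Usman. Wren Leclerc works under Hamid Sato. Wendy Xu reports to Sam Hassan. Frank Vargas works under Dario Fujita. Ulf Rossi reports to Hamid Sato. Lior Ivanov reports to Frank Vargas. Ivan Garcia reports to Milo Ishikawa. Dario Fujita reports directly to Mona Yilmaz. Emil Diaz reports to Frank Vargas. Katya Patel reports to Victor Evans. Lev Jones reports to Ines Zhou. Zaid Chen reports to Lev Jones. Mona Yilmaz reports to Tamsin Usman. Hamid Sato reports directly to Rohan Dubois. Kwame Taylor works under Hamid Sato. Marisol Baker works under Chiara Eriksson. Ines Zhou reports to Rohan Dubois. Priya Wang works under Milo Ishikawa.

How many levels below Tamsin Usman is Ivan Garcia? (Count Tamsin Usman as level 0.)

8

Chain from Ivan Garcia up to Tamsin Usman: Ivan Garcia → Milo Ishikawa → Sam Hassan → Victor Evans → Uma Weber → Ulf Rossi → Hamid Sato → Rohan Dubois → Tamsin Usman. That is 8 steps up, so Ivan Garcia is 8 levels below Tamsin Usman.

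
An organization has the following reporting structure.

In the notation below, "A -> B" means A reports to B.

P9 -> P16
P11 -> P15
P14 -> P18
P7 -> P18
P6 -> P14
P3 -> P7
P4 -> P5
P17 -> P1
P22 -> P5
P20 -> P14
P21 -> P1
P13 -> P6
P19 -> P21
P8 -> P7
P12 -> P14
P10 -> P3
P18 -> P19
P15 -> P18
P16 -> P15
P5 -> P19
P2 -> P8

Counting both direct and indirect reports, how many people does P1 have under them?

21

P1 directly manages P21, P17. Under P21: P19, P5, P22, P4, P18, P7, P8, P2, P3, P10, P15, P11, P16, P9, P14, P20, P6, P13, P12 (19). P17 has no reports. So P1's organization is 2 direct reports plus everyone under them: 20 + 1 = 21.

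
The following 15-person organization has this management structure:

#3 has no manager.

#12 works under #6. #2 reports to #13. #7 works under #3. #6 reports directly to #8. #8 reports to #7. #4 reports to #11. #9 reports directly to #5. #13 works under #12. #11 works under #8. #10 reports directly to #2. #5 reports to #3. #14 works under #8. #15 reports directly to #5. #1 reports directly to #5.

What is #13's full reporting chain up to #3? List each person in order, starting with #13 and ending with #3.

#13 -> #12 -> #6 -> #8 -> #7 -> #3

#13 reports to #12. #12 reports to #6. #6 reports to #8. #8 reports to #7. #7 reports to #3. #3 is at the top.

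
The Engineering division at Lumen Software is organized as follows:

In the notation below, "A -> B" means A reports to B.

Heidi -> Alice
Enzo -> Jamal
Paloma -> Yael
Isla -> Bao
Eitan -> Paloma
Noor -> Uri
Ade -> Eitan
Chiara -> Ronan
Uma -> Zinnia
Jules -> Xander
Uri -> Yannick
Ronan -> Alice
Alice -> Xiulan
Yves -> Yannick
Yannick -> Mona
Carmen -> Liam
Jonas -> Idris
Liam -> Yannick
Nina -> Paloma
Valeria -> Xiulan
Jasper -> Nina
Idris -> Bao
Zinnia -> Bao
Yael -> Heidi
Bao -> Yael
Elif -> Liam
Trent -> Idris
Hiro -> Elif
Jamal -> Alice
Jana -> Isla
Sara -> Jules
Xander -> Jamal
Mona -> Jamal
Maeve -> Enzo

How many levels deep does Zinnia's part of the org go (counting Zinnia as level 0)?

1

The longest chain under Zinnia runs Zinnia → Uma, which is 1 level below Zinnia.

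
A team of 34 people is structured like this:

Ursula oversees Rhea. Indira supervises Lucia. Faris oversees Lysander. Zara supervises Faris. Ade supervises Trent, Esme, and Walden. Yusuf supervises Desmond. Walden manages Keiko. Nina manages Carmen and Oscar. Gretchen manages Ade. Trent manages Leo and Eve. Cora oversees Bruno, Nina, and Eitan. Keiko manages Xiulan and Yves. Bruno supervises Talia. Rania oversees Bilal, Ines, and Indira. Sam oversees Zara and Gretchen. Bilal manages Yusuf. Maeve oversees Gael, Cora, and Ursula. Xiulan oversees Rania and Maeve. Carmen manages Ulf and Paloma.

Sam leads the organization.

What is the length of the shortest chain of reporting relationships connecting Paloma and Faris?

12

Paloma is 10 levels below Sam, and Faris is 2 levels below Sam (their lowest common manager). The shortest path runs up from Paloma to Sam and back down to Faris: 10 + 2 = 12 links.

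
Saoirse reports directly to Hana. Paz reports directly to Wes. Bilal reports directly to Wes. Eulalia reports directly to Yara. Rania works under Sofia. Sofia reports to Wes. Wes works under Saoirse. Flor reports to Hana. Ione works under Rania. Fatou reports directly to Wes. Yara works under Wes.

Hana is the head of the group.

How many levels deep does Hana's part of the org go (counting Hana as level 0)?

The longest chain under Hana runs Hana → Saoirse → Wes → Sofia → Rania → Ione, which is 5 levels below Hana.

5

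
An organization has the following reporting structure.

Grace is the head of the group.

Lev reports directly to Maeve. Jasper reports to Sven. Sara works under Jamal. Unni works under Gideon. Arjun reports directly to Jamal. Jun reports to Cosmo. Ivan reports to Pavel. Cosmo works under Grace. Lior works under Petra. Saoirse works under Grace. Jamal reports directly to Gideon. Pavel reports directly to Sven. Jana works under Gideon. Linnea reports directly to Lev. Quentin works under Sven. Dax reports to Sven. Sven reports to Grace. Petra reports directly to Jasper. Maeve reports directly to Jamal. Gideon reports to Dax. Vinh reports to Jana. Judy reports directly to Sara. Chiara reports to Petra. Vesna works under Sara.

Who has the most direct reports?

Direct-report counts: Grace has 3; Cosmo has 1; Sven has 4; Pavel has 1; Dax has 1; Gideon has 3; Jana has 1; Jamal has 3; Maeve has 1; Lev has 1; Sara has 2; Jasper has 1; Petra has 2. The largest is 4, held by Sven.

Sven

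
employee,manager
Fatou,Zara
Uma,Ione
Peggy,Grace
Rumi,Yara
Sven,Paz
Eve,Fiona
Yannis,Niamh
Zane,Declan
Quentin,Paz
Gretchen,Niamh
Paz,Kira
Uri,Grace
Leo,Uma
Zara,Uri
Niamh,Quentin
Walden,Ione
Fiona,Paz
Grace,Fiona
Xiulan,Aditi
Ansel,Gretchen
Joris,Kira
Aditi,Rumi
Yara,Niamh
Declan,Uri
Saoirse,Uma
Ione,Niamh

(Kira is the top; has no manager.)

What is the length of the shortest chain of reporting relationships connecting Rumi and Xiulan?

Xiulan is in Rumi's organization: the chain from Xiulan up to Rumi is Xiulan → Aditi → Rumi, which is 2 links.

2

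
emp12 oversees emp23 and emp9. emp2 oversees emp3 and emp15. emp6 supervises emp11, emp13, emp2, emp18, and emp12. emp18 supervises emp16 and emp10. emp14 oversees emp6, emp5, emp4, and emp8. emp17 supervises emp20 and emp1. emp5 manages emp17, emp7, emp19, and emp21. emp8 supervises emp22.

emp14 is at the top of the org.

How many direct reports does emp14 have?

emp14 directly manages emp6, emp5, emp8, emp4. That is 4 direct reports.

4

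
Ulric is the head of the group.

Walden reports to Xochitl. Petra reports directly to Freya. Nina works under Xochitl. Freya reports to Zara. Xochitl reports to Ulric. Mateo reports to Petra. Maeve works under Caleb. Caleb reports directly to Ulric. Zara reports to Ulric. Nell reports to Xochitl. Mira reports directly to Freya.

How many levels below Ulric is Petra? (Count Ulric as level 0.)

Chain from Petra up to Ulric: Petra → Freya → Zara → Ulric. That is 3 steps up, so Petra is 3 levels below Ulric.

3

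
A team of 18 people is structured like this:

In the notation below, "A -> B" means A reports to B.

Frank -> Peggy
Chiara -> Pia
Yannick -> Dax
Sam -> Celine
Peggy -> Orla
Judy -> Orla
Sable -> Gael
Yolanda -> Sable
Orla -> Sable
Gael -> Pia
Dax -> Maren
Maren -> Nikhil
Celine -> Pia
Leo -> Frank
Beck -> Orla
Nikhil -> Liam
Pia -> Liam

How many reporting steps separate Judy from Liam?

Chain from Judy up to Liam: Judy → Orla → Sable → Gael → Pia → Liam. That is 5 steps up, so Judy is 5 levels below Liam.

5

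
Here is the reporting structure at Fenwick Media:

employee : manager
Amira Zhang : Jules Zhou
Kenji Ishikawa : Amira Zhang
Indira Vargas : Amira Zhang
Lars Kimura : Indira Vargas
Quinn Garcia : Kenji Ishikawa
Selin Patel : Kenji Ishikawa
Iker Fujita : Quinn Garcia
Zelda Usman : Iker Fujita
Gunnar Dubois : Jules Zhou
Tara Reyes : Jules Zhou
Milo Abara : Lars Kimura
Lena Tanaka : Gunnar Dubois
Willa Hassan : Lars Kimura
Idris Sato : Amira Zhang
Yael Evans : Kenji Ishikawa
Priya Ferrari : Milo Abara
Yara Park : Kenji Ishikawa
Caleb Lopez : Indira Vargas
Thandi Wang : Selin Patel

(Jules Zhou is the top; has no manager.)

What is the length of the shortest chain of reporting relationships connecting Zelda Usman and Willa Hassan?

7

Zelda Usman is 4 levels below Amira Zhang, and Willa Hassan is 3 levels below Amira Zhang (their lowest common manager). The shortest path runs up from Zelda Usman to Amira Zhang and back down to Willa Hassan: 4 + 3 = 7 links.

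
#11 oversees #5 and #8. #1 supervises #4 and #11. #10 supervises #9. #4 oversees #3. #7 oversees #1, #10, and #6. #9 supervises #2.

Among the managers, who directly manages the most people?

#7

Direct-report counts: #7 has 3; #10 has 1; #9 has 1; #1 has 2; #4 has 1; #11 has 2. The largest is 3, held by #7.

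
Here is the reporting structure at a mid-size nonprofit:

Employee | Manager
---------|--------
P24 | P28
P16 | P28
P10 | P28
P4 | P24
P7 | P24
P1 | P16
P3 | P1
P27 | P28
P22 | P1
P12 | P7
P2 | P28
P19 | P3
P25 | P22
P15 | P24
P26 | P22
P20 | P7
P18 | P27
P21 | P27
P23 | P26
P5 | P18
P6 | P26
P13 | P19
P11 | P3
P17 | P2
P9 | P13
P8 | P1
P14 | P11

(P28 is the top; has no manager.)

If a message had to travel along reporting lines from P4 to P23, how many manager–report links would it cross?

P4 is 2 levels below P28, and P23 is 5 levels below P28 (their lowest common manager). The shortest path runs up from P4 to P28 and back down to P23: 2 + 5 = 7 links.

7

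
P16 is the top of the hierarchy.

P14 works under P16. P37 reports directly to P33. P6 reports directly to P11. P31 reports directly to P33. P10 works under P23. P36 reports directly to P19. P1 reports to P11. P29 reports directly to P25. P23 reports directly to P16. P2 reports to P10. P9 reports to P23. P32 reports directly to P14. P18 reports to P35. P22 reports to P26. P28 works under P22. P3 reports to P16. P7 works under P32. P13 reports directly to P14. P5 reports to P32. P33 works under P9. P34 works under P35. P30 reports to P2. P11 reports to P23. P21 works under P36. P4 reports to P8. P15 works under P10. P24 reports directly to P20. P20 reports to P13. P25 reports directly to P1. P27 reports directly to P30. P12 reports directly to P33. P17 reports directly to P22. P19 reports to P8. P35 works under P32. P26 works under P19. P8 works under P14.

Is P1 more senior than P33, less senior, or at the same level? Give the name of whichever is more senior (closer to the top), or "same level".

same level

Both P1 and P33 are 3 levels below P16.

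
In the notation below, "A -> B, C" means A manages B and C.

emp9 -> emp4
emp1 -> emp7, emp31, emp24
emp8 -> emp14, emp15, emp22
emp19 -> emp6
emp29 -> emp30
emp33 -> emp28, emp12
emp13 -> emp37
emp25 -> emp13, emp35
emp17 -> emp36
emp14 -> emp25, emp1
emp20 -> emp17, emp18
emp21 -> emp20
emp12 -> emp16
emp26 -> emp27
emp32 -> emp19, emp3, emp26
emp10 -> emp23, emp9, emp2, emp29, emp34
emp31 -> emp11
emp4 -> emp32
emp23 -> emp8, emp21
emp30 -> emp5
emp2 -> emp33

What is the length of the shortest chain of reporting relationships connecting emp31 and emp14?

emp31 is in emp14's organization: the chain from emp31 up to emp14 is emp31 → emp1 → emp14, which is 2 links.

2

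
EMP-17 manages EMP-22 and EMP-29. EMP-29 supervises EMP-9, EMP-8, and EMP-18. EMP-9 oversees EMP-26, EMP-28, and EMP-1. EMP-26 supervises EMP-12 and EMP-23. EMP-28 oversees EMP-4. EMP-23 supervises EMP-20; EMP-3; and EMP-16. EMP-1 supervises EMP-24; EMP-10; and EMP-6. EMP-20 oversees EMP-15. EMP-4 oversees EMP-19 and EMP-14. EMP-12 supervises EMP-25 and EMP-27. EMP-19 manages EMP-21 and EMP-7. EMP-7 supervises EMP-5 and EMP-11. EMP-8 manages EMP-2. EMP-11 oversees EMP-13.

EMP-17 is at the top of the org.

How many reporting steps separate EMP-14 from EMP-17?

5

Chain from EMP-14 up to EMP-17: EMP-14 → EMP-4 → EMP-28 → EMP-9 → EMP-29 → EMP-17. That is 5 steps up, so EMP-14 is 5 levels below EMP-17.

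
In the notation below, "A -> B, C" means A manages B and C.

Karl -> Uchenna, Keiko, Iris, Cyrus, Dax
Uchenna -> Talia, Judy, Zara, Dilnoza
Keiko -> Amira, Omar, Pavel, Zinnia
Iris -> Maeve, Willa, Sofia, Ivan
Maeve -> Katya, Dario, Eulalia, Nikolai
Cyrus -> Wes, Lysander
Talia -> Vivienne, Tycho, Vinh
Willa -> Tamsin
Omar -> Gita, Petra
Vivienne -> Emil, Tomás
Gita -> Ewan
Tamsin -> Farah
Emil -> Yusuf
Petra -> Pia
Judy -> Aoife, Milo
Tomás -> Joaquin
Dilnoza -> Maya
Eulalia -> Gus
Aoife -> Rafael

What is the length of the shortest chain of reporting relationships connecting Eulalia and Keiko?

Eulalia is 3 levels below Karl, and Keiko is 1 level below Karl (their lowest common manager). The shortest path runs up from Eulalia to Karl and back down to Keiko: 3 + 1 = 4 links.

4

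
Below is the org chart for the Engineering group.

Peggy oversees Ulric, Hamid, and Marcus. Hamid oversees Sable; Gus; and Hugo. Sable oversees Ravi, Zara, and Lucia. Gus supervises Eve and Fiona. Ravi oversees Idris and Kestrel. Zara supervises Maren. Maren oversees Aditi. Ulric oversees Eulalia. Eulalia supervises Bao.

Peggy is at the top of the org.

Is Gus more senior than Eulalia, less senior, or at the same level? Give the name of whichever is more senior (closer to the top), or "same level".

same level

Both Gus and Eulalia are 2 levels below Peggy.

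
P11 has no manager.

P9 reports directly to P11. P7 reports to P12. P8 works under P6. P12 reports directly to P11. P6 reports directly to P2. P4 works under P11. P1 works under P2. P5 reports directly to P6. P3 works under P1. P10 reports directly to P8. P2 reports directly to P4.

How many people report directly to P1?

1

P1 directly manages P3. That is 1 direct report.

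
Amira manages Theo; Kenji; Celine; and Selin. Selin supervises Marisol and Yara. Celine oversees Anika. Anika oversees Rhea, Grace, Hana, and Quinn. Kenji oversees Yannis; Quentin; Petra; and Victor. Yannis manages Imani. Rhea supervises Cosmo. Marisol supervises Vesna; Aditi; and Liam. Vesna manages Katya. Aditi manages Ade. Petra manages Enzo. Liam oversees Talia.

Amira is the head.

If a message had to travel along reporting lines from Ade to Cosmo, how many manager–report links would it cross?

8

Ade is 4 levels below Amira, and Cosmo is 4 levels below Amira (their lowest common manager). The shortest path runs up from Ade to Amira and back down to Cosmo: 4 + 4 = 8 links.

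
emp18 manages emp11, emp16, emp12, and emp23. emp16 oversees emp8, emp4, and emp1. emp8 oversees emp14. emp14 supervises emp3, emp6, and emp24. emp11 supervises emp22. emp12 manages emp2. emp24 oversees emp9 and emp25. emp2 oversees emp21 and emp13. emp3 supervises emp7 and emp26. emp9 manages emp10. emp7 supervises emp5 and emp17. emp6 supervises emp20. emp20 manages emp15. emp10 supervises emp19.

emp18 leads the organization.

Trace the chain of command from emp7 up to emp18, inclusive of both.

emp7 reports to emp3. emp3 reports to emp14. emp14 reports to emp8. emp8 reports to emp16. emp16 reports to emp18. emp18 is at the top.

emp7 -> emp3 -> emp14 -> emp8 -> emp16 -> emp18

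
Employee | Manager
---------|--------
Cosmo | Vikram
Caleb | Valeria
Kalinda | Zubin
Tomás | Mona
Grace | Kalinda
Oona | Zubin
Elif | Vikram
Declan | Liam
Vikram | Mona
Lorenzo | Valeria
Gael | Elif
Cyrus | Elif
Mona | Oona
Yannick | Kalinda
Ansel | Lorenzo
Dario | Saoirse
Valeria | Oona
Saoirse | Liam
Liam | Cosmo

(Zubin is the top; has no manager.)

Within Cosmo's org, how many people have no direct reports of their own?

The people in Cosmo's organization with no one reporting to them are Declan, Dario. That is 2.

2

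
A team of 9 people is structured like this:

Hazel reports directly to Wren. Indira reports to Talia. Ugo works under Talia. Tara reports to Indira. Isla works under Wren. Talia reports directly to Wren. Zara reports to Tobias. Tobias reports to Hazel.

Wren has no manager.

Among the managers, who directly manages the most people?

Wren

Direct-report counts: Wren has 3; Hazel has 1; Tobias has 1; Talia has 2; Indira has 1. The largest is 3, held by Wren.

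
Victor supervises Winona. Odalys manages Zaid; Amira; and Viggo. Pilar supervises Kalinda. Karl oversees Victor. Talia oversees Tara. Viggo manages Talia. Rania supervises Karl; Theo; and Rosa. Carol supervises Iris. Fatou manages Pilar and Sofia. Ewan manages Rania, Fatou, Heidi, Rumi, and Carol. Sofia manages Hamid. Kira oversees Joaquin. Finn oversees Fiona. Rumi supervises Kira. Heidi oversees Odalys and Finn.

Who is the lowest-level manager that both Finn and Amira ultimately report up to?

Heidi

Finn's chain of managers is Heidi, Ewan. Amira's chain of managers is Odalys, Heidi, Ewan. The first manager that appears in both chains is Heidi.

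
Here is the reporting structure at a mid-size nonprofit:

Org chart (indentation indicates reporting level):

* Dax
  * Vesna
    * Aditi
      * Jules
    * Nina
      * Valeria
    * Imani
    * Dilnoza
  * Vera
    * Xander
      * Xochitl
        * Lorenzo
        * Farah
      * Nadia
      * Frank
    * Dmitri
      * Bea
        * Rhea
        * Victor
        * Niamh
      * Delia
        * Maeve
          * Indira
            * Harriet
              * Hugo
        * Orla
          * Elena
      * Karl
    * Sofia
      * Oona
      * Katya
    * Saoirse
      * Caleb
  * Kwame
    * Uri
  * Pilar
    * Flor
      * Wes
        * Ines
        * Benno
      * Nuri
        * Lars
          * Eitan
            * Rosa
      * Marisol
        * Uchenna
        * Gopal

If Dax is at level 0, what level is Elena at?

5

Chain from Elena up to Dax: Elena → Orla → Delia → Dmitri → Vera → Dax. That is 5 steps up, so Elena is 5 levels below Dax.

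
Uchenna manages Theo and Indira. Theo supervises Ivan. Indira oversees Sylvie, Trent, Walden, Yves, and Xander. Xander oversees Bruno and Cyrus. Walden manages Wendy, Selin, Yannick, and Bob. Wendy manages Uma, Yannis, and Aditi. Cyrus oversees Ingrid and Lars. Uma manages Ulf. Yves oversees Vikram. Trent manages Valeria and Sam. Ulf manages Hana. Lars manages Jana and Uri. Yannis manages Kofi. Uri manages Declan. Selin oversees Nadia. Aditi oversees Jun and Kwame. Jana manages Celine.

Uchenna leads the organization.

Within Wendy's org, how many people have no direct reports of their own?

4

The people in Wendy's organization with no one reporting to them are Kwame, Jun, Kofi, Hana. That is 4.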